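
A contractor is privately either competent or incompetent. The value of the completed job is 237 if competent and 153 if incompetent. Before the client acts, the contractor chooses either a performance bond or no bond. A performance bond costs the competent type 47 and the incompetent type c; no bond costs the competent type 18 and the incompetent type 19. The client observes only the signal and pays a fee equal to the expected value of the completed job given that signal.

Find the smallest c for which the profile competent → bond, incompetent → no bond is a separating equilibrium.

103

Under separation: bond → competent (pays 237); no bond → incompetent (pays 153).
Competent: 237 − 47 = 190 ≥ 153 − 18 = 135. Holds regardless of c. ✓
Incompetent: 153 − 19 ≥ 237 − c, so c ≥ 237 − 134 = 103.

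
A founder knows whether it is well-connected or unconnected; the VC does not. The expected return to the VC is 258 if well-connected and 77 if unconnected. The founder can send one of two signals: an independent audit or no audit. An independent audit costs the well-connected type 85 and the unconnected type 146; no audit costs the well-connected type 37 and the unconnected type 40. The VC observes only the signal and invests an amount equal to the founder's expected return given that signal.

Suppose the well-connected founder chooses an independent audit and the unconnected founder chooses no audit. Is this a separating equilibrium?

If types separate, audit earns payment 258 and no audit earns 77.
Well-connected: audit gives 258 − 85 = 173; no audit gives 77 − 37 = 40. No deviation. ✓
Unconnected: no audit gives 77 − 40 = 37; audit gives 258 − 146 = 112. Would deviate. ✗

No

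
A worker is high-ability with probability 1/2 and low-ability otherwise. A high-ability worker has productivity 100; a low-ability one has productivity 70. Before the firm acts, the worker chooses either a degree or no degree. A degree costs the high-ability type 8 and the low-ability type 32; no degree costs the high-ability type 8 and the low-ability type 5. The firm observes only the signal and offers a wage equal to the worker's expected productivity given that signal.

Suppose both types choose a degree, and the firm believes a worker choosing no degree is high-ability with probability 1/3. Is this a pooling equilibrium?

At the pooled signal (degree) the firm holds the prior 1/2 and pays 1/2·100 + 1/2·70 = 85. Off-path (no degree) belief 1/3 gives 1/3·100 + 2/3·70 = 80.
High-ability: degree gives 85 − 8 = 77; no degree gives 80 − 8 = 72. Stays. ✓
Low-ability: degree gives 85 − 32 = 53; no degree gives 80 − 5 = 75. Deviates. ✗

No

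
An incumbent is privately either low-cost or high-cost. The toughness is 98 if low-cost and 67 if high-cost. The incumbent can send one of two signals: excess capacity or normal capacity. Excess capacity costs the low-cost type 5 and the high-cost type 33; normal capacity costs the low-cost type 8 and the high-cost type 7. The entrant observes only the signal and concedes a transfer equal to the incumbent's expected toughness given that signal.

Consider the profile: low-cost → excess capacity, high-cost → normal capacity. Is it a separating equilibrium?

No

If types separate, excess capacity earns payment 98 and normal capacity earns 67.
Low-cost: excess capacity gives 98 − 5 = 93; normal capacity gives 67 − 8 = 59. No deviation. ✓
High-cost: normal capacity gives 67 − 7 = 60; excess capacity gives 98 − 33 = 65. Would deviate. ✗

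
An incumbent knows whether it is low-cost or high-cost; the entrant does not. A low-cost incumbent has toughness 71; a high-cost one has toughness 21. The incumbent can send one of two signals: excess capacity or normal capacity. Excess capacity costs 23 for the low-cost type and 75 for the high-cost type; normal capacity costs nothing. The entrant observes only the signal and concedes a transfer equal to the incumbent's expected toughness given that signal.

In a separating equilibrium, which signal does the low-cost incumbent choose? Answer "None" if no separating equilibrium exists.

excess capacity

Try low-cost → excess capacity, high-cost → normal capacity:
  If types separate, excess capacity earns payment 71 and normal capacity earns 21.
  Low-cost: excess capacity gives 71 − 23 = 48; normal capacity gives 21 − 0 = 21. No deviation. ✓
  High-cost: normal capacity gives 21 − 0 = 21; excess capacity gives 71 − 75 = -4. No deviation. ✓
Both hold — the low-cost type sends excess capacity.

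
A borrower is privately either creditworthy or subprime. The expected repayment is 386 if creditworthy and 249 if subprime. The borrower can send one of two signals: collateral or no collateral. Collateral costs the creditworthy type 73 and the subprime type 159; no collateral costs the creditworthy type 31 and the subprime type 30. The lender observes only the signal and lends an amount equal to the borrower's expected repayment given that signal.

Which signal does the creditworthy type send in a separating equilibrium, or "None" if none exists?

Try creditworthy → collateral, subprime → no collateral:
  If types separate, collateral earns payment 386 and no collateral earns 249.
  Creditworthy: collateral gives 386 − 73 = 313; no collateral gives 249 − 31 = 218. No deviation. ✓
  Subprime: no collateral gives 249 − 30 = 219; collateral gives 386 − 159 = 227. Would deviate. ✗
Try creditworthy → no collateral, subprime → collateral:
  If types separate, no collateral earns payment 386 and collateral earns 249.
  Creditworthy: no collateral gives 386 − 31 = 355; collateral gives 249 − 73 = 176. No deviation. ✓
  Subprime: collateral gives 249 − 159 = 90; no collateral gives 386 − 30 = 356. Would deviate. ✗
Neither assignment is incentive-compatible.

None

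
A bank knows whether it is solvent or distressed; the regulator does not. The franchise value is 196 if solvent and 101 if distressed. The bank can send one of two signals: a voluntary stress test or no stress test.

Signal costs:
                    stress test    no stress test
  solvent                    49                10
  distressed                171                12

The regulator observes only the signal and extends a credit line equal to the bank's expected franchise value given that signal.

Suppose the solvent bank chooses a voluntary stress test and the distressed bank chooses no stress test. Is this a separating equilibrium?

If types separate, stress test earns payment 196 and no stress test earns 101.
Solvent: stress test gives 196 − 49 = 147; no stress test gives 101 − 10 = 91. No deviation. ✓
Distressed: no stress test gives 101 − 12 = 89; stress test gives 196 − 171 = 25. No deviation. ✓
Both incentive constraints hold.

Yes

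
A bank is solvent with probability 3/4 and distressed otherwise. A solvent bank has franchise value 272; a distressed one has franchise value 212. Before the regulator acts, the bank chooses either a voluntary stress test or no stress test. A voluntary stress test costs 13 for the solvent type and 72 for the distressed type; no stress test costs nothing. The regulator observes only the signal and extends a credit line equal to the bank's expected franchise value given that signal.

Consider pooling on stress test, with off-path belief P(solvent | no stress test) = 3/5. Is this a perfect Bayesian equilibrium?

No

On the equilibrium path (stress test) the regulator holds the prior 3/4 and pays 3/4·272 + 1/4·212 = 257. Off-path (no stress test) belief 3/5 gives 3/5·272 + 2/5·212 = 248.
Solvent: stress test gives 257 − 13 = 244; no stress test gives 248 − 0 = 248. Deviates. ✗
Distressed: stress test gives 257 − 72 = 185; no stress test gives 248 − 0 = 248. Deviates. ✗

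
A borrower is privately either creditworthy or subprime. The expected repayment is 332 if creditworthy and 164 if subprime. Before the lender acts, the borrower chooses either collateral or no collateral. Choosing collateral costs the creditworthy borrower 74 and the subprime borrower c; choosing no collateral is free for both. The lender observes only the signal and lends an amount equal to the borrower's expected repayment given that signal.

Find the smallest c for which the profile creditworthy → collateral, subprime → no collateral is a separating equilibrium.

Under separation: collateral → creditworthy (pays 332); no collateral → subprime (pays 164).
Creditworthy: 332 − 74 = 258 ≥ 164 − 0 = 164. Holds regardless of c. ✓
Subprime: 164 − 0 ≥ 332 − c, so c ≥ 332 − 164 = 168.

168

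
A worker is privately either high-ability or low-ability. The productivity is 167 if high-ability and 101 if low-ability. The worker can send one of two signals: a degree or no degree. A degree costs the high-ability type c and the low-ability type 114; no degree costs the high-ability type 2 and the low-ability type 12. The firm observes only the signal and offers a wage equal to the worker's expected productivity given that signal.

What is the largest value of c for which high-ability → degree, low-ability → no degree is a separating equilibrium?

Under separation: degree → high-ability (pays 167); no degree → low-ability (pays 101).
Low-ability: 101 − 12 = 89 ≥ 167 − 114 = 53. Holds regardless of c. ✓
High-ability: 167 − c ≥ 101 − 2, so c ≤ 167 − 99 = 68.

68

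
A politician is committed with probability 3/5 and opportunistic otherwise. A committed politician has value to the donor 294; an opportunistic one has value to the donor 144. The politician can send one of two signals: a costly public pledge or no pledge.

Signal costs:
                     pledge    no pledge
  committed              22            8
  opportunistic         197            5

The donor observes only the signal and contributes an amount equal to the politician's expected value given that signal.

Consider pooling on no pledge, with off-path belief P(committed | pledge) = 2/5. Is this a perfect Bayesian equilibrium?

At the pooled signal (no pledge) the donor holds the prior 3/5 and pays 3/5·294 + 2/5·144 = 234. Off-path (pledge) belief 2/5 gives 2/5·294 + 3/5·144 = 204.
Committed: no pledge gives 234 − 8 = 226; pledge gives 204 − 22 = 182. Stays. ✓
Opportunistic: no pledge gives 234 − 5 = 229; pledge gives 204 − 197 = 7. Stays. ✓

Yes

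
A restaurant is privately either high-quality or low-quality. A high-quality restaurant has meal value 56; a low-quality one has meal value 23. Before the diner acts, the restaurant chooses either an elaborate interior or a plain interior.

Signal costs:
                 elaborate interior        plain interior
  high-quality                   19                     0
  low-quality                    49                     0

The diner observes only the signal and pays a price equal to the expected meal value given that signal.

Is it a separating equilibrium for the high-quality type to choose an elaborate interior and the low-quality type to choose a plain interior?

Yes

If types separate, elaborate interior earns payment 56 and plain interior earns 23.
High-quality: elaborate interior gives 56 − 19 = 37; plain interior gives 23 − 0 = 23. No deviation. ✓
Low-quality: plain interior gives 23 − 0 = 23; elaborate interior gives 56 − 49 = 7. No deviation. ✓
Both incentive constraints hold.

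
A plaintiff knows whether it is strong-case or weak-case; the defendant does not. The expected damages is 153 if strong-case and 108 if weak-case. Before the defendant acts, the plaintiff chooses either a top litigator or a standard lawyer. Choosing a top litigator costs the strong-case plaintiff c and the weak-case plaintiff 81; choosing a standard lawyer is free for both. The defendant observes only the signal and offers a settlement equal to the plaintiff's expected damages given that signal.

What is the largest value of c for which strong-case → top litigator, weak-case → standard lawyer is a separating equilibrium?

45

Under separation: top litigator → strong-case (pays 153); standard lawyer → weak-case (pays 108).
Weak-case: 108 − 0 = 108 ≥ 153 − 81 = 72. Holds regardless of c. ✓
Strong-case: 153 − c ≥ 108 − 0, so c ≤ 153 − 108 = 45.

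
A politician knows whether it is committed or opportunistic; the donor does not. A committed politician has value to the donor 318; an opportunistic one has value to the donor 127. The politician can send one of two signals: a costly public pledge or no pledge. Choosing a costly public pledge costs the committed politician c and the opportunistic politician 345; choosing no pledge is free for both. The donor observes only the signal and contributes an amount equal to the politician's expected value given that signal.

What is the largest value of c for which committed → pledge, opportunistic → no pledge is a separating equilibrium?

Under separation: pledge → committed (pays 318); no pledge → opportunistic (pays 127).
Opportunistic: 127 − 0 = 127 ≥ 318 − 345 = -27. Holds regardless of c. ✓
Committed: 318 − c ≥ 127 − 0, so c ≤ 318 − 127 = 191.

191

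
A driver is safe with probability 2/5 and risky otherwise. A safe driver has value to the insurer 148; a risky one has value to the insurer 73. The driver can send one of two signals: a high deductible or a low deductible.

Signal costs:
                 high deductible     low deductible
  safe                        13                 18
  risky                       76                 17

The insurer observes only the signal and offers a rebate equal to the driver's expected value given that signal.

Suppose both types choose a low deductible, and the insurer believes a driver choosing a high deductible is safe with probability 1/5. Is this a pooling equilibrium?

At the pooled signal (low deductible) the insurer holds the prior 2/5 and pays 2/5·148 + 3/5·73 = 103. Off-path (high deductible) belief 1/5 gives 1/5·148 + 4/5·73 = 88.
Safe: low deductible gives 103 − 18 = 85; high deductible gives 88 − 13 = 75. Stays. ✓
Risky: low deductible gives 103 − 17 = 86; high deductible gives 88 − 76 = 12. Stays. ✓

Yes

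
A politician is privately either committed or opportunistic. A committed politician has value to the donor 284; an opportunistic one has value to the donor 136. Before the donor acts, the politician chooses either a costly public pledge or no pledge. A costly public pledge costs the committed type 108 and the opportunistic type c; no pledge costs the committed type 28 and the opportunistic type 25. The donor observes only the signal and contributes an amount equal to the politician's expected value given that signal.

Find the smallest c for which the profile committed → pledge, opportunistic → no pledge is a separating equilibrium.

Under separation: pledge → committed (pays 284); no pledge → opportunistic (pays 136).
Committed: 284 − 108 = 176 ≥ 136 − 28 = 108. Holds regardless of c. ✓
Opportunistic: 136 − 25 ≥ 284 − c, so c ≥ 284 − 111 = 173.

173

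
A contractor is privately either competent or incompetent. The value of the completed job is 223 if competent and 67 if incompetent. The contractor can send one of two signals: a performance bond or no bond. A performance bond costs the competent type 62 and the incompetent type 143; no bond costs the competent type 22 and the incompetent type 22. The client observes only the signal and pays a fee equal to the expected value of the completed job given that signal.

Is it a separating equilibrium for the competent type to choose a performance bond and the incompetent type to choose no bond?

If types separate, bond earns payment 223 and no bond earns 67.
Competent: bond gives 223 − 62 = 161; no bond gives 67 − 22 = 45. No deviation. ✓
Incompetent: no bond gives 67 − 22 = 45; bond gives 223 − 143 = 80. Would deviate. ✗

No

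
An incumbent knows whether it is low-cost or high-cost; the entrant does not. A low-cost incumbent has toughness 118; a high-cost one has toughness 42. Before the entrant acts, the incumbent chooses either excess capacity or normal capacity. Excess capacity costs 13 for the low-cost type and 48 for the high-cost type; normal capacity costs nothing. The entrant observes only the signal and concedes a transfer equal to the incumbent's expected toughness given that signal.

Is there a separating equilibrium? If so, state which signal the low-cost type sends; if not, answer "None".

None

Try low-cost → excess capacity, high-cost → normal capacity:
  If types separate, excess capacity earns payment 118 and normal capacity earns 42.
  Low-cost: excess capacity gives 118 − 13 = 105; normal capacity gives 42 − 0 = 42. No deviation. ✓
  High-cost: normal capacity gives 42 − 0 = 42; excess capacity gives 118 − 48 = 70. Would deviate. ✗
Try low-cost → normal capacity, high-cost → excess capacity:
  If types separate, normal capacity earns payment 118 and excess capacity earns 42.
  Low-cost: normal capacity gives 118 − 0 = 118; excess capacity gives 42 − 13 = 29. No deviation. ✓
  High-cost: excess capacity gives 42 − 48 = -6; normal capacity gives 118 − 0 = 118. Would deviate. ✗
Neither assignment is incentive-compatible.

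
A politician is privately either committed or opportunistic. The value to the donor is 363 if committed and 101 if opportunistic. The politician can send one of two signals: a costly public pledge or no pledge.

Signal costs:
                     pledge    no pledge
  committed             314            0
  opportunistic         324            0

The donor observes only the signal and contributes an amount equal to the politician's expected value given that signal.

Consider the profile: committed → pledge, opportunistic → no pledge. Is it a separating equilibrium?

No

Under separation the donor infers type exactly: pledge → committed (pays 363), no pledge → opportunistic (pays 101).
Committed: pledge gives 363 − 314 = 49; no pledge gives 101 − 0 = 101. Would deviate. ✗
Opportunistic: no pledge gives 101 − 0 = 101; pledge gives 363 − 324 = 39. No deviation. ✓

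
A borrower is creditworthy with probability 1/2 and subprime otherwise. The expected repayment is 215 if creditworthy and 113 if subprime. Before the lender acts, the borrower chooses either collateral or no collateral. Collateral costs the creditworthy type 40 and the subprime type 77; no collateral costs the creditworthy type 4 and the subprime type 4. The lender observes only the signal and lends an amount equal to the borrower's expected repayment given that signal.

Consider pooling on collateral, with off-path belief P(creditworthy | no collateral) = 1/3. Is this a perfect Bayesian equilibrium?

On the equilibrium path (collateral) the lender holds the prior 1/2 and pays 1/2·215 + 1/2·113 = 164. Off-path (no collateral) belief 1/3 gives 1/3·215 + 2/3·113 = 147.
Creditworthy: collateral gives 164 − 40 = 124; no collateral gives 147 − 4 = 143. Deviates. ✗
Subprime: collateral gives 164 − 77 = 87; no collateral gives 147 − 4 = 143. Deviates. ✗

No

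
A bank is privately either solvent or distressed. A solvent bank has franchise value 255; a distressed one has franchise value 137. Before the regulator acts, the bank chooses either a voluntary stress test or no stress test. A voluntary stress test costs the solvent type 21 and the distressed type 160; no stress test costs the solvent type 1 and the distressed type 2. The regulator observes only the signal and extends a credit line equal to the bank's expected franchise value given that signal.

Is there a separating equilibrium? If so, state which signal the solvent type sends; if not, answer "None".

Try solvent → stress test, distressed → no stress test:
  If types separate, stress test earns payment 255 and no stress test earns 137.
  Solvent: stress test gives 255 − 21 = 234; no stress test gives 137 − 1 = 136. No deviation. ✓
  Distressed: no stress test gives 137 − 2 = 135; stress test gives 255 − 160 = 95. No deviation. ✓
Both hold — the solvent type sends stress test.

stress test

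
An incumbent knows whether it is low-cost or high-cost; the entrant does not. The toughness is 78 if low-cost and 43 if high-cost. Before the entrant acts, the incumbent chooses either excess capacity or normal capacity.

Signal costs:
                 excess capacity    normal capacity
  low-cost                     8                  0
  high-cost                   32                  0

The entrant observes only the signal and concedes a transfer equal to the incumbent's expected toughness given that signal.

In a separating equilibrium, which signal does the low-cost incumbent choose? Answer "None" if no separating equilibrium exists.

None

Try low-cost → excess capacity, high-cost → normal capacity:
  If types separate, excess capacity earns payment 78 and normal capacity earns 43.
  Low-cost: excess capacity gives 78 − 8 = 70; normal capacity gives 43 − 0 = 43. No deviation. ✓
  High-cost: normal capacity gives 43 − 0 = 43; excess capacity gives 78 − 32 = 46. Would deviate. ✗
Try low-cost → normal capacity, high-cost → excess capacity:
  If types separate, normal capacity earns payment 78 and excess capacity earns 43.
  Low-cost: normal capacity gives 78 − 0 = 78; excess capacity gives 43 − 8 = 35. No deviation. ✓
  High-cost: excess capacity gives 43 − 32 = 11; normal capacity gives 78 − 0 = 78. Would deviate. ✗
Neither assignment is incentive-compatible.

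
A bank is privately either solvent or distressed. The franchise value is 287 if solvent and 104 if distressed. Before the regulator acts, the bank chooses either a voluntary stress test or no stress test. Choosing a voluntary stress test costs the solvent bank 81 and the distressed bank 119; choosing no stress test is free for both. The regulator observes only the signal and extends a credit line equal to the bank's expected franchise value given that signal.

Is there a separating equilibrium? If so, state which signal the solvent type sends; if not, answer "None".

None

Try solvent → stress test, distressed → no stress test:
  Under separation the regulator infers type exactly: stress test → solvent (pays 287), no stress test → distressed (pays 104).
  Solvent: stress test gives 287 − 81 = 206; no stress test gives 104 − 0 = 104. No deviation. ✓
  Distressed: no stress test gives 104 − 0 = 104; stress test gives 287 − 119 = 168. Would deviate. ✗
Try solvent → no stress test, distressed → stress test:
  Under separation the regulator infers type exactly: no stress test → solvent (pays 287), stress test → distressed (pays 104).
  Solvent: no stress test gives 287 − 0 = 287; stress test gives 104 − 81 = 23. No deviation. ✓
  Distressed: stress test gives 104 − 119 = -15; no stress test gives 287 − 0 = 287. Would deviate. ✗
Neither assignment is incentive-compatible.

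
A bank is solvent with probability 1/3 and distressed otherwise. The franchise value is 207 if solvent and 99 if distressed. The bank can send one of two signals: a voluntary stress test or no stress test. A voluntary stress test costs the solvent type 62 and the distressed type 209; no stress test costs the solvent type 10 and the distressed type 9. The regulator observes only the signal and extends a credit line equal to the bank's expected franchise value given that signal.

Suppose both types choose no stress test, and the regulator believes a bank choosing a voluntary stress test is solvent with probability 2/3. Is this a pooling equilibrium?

Yes

On the equilibrium path (no stress test) the regulator holds the prior 1/3 and pays 1/3·207 + 2/3·99 = 135. Off-path (stress test) belief 2/3 gives 2/3·207 + 1/3·99 = 171.
Solvent: no stress test gives 135 − 10 = 125; stress test gives 171 − 62 = 109. Stays. ✓
Distressed: no stress test gives 135 − 9 = 126; stress test gives 171 − 209 = -38. Stays. ✓
Beliefs are Bayes-consistent on-path and both types best-respond.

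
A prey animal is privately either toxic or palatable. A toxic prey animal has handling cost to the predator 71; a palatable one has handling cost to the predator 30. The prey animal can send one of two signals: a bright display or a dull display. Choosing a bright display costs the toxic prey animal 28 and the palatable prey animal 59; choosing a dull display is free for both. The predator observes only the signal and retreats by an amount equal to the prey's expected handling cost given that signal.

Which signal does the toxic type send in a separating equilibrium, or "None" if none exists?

Try toxic → bright display, palatable → dull display:
  Under separation the predator infers type exactly: bright display → toxic (pays 71), dull display → palatable (pays 30).
  Toxic: bright display gives 71 − 28 = 43; dull display gives 30 − 0 = 30. No deviation. ✓
  Palatable: dull display gives 30 − 0 = 30; bright display gives 71 − 59 = 12. No deviation. ✓
Both hold — the toxic type sends bright display.

bright display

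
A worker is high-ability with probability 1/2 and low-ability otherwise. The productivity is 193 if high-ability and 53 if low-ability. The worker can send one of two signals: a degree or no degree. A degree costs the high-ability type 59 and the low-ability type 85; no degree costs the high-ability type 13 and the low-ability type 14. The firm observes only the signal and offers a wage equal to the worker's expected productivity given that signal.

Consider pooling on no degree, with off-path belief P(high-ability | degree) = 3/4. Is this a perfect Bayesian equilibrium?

Yes

At the pooled signal (no degree) the firm holds the prior 1/2 and pays 1/2·193 + 1/2·53 = 123. Off-path (degree) belief 3/4 gives 3/4·193 + 1/4·53 = 158.
High-ability: no degree gives 123 − 13 = 110; degree gives 158 − 59 = 99. Stays. ✓
Low-ability: no degree gives 123 − 14 = 109; degree gives 158 − 85 = 73. Stays. ✓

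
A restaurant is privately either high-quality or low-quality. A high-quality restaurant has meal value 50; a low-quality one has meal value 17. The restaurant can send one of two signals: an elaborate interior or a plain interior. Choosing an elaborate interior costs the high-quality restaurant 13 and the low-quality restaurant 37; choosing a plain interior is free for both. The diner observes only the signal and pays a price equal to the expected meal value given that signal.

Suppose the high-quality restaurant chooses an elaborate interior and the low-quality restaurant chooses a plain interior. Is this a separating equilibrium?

Yes

If types separate, elaborate interior earns payment 50 and plain interior earns 17.
High-quality: elaborate interior gives 50 − 13 = 37; plain interior gives 17 − 0 = 17. No deviation. ✓
Low-quality: plain interior gives 17 − 0 = 17; elaborate interior gives 50 − 37 = 13. No deviation. ✓
Neither type gains from mimicking the other.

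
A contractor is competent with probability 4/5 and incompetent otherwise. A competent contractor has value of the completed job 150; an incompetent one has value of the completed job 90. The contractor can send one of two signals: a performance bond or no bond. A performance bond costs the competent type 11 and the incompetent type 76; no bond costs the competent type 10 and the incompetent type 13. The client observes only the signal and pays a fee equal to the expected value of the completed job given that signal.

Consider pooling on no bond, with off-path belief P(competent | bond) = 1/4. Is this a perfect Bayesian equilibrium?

At the pooled signal (no bond) the client holds the prior 4/5 and pays 4/5·150 + 1/5·90 = 138. Off-path (bond) belief 1/4 gives 1/4·150 + 3/4·90 = 105.
Competent: no bond gives 138 − 10 = 128; bond gives 105 − 11 = 94. Stays. ✓
Incompetent: no bond gives 138 − 13 = 125; bond gives 105 − 76 = 29. Stays. ✓

Yes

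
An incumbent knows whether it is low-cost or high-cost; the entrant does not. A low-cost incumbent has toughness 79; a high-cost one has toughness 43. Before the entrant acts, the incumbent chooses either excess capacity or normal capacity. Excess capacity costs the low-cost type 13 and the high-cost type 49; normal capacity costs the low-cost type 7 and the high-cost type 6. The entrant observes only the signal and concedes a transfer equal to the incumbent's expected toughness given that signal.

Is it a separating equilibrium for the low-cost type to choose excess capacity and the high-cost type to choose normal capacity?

Under separation the entrant infers type exactly: excess capacity → low-cost (pays 79), normal capacity → high-cost (pays 43).
Low-cost: excess capacity gives 79 − 13 = 66; normal capacity gives 43 − 7 = 36. No deviation. ✓
High-cost: normal capacity gives 43 − 6 = 37; excess capacity gives 79 − 49 = 30. No deviation. ✓
Both incentive constraints hold.

Yes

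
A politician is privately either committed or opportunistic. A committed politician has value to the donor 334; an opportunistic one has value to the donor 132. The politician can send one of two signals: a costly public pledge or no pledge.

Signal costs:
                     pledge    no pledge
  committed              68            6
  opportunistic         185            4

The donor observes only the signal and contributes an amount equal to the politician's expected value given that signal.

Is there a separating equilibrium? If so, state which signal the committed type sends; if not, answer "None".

None

Try committed → pledge, opportunistic → no pledge:
  If types separate, pledge earns payment 334 and no pledge earns 132.
  Committed: pledge gives 334 − 68 = 266; no pledge gives 132 − 6 = 126. No deviation. ✓
  Opportunistic: no pledge gives 132 − 4 = 128; pledge gives 334 − 185 = 149. Would deviate. ✗
Try committed → no pledge, opportunistic → pledge:
  If types separate, no pledge earns payment 334 and pledge earns 132.
  Committed: no pledge gives 334 − 6 = 328; pledge gives 132 − 68 = 64. No deviation. ✓
  Opportunistic: pledge gives 132 − 185 = -53; no pledge gives 334 − 4 = 330. Would deviate. ✗
Neither assignment is incentive-compatible.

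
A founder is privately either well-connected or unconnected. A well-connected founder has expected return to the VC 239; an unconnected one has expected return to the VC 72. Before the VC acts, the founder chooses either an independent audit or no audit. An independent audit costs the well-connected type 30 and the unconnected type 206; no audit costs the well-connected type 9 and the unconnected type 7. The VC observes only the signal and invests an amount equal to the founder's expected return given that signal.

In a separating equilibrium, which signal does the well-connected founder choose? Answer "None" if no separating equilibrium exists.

audit

Try well-connected → audit, unconnected → no audit:
  If types separate, audit earns payment 239 and no audit earns 72.
  Well-connected: audit gives 239 − 30 = 209; no audit gives 72 − 9 = 63. No deviation. ✓
  Unconnected: no audit gives 72 − 7 = 65; audit gives 239 − 206 = 33. No deviation. ✓
Both hold — the well-connected type sends audit.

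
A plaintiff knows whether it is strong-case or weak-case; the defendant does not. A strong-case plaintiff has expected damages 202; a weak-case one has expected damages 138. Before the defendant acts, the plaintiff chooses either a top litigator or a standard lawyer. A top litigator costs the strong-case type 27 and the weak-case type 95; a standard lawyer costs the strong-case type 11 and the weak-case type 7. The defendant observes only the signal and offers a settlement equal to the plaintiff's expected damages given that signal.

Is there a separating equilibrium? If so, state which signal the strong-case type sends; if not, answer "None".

Try strong-case → top litigator, weak-case → standard lawyer:
  Under separation the defendant infers type exactly: top litigator → strong-case (pays 202), standard lawyer → weak-case (pays 138).
  Strong-case: top litigator gives 202 − 27 = 175; standard lawyer gives 138 − 11 = 127. No deviation. ✓
  Weak-case: standard lawyer gives 138 − 7 = 131; top litigator gives 202 − 95 = 107. No deviation. ✓
Both hold — the strong-case type sends top litigator.

top litigator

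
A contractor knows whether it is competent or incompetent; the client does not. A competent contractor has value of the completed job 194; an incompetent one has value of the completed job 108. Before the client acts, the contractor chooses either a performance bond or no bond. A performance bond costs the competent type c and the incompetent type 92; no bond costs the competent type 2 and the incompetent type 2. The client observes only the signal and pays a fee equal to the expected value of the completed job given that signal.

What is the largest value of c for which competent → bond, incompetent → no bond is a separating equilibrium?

88

Under separation: bond → competent (pays 194); no bond → incompetent (pays 108).
Incompetent: 108 − 2 = 106 ≥ 194 − 92 = 102. Holds regardless of c. ✓
Competent: 194 − c ≥ 108 − 2, so c ≤ 194 − 106 = 88.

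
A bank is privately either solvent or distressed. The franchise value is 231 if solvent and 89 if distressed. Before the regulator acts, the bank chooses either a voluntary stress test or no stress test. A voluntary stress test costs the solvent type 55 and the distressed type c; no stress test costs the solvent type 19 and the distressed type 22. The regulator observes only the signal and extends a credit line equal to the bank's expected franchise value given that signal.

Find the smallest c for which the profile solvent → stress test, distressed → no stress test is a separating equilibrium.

164

Under separation: stress test → solvent (pays 231); no stress test → distressed (pays 89).
Solvent: 231 − 55 = 176 ≥ 89 − 19 = 70. Holds regardless of c. ✓
Distressed: 89 − 22 ≥ 231 − c, so c ≥ 231 − 67 = 164.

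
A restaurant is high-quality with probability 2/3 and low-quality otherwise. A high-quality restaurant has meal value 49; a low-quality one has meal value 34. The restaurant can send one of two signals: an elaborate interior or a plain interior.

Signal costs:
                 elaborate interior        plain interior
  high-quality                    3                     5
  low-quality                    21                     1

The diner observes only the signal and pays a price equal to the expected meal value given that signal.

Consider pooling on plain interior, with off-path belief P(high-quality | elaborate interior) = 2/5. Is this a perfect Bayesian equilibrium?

Yes

On the equilibrium path (plain interior) the diner holds the prior 2/3 and pays 2/3·49 + 1/3·34 = 44. Off-path (elaborate interior) belief 2/5 gives 2/5·49 + 3/5·34 = 40.
High-quality: plain interior gives 44 − 5 = 39; elaborate interior gives 40 − 3 = 37. Stays. ✓
Low-quality: plain interior gives 44 − 1 = 43; elaborate interior gives 40 − 21 = 19. Stays. ✓
Beliefs are Bayes-consistent on-path and both types best-respond.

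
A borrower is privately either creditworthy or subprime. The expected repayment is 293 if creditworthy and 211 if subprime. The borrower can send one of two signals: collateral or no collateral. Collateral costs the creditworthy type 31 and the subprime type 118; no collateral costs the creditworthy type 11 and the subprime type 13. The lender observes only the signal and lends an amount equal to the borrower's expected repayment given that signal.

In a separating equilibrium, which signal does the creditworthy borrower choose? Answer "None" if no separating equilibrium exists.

collateral

Try creditworthy → collateral, subprime → no collateral:
  If types separate, collateral earns payment 293 and no collateral earns 211.
  Creditworthy: collateral gives 293 − 31 = 262; no collateral gives 211 − 11 = 200. No deviation. ✓
  Subprime: no collateral gives 211 − 13 = 198; collateral gives 293 − 118 = 175. No deviation. ✓
Both hold — the creditworthy type sends collateral.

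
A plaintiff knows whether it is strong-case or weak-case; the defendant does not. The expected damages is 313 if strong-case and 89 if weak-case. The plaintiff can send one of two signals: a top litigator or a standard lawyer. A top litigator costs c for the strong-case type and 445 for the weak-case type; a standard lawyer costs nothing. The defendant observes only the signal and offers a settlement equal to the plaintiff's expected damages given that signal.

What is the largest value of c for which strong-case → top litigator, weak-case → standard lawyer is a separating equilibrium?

224

Under separation: top litigator → strong-case (pays 313); standard lawyer → weak-case (pays 89).
Weak-case: 89 − 0 = 89 ≥ 313 − 445 = -132. Holds regardless of c. ✓
Strong-case: 313 − c ≥ 89 − 0, so c ≤ 313 − 89 = 224.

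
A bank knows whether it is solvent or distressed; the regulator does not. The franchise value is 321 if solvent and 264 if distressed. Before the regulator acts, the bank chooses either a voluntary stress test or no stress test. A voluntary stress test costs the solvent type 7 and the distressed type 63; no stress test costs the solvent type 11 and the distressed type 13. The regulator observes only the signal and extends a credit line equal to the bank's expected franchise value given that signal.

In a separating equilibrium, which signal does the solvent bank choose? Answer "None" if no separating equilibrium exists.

None

Try solvent → stress test, distressed → no stress test:
  If types separate, stress test earns payment 321 and no stress test earns 264.
  Solvent: stress test gives 321 − 7 = 314; no stress test gives 264 − 11 = 253. No deviation. ✓
  Distressed: no stress test gives 264 − 13 = 251; stress test gives 321 − 63 = 258. Would deviate. ✗
Try solvent → no stress test, distressed → stress test:
  If types separate, no stress test earns payment 321 and stress test earns 264.
  Solvent: no stress test gives 321 − 11 = 310; stress test gives 264 − 7 = 257. No deviation. ✓
  Distressed: stress test gives 264 − 63 = 201; no stress test gives 321 − 13 = 308. Would deviate. ✗
Neither assignment is incentive-compatible.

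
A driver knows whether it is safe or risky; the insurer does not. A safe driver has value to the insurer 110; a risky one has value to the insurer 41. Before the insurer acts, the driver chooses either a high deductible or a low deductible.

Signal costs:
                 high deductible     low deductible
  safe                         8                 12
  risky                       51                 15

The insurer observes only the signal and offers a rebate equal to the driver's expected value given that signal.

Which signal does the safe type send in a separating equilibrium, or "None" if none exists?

None

Try safe → high deductible, risky → low deductible:
  Under separation the insurer infers type exactly: high deductible → safe (pays 110), low deductible → risky (pays 41).
  Safe: high deductible gives 110 − 8 = 102; low deductible gives 41 − 12 = 29. No deviation. ✓
  Risky: low deductible gives 41 − 15 = 26; high deductible gives 110 − 51 = 59. Would deviate. ✗
Try safe → low deductible, risky → high deductible:
  Under separation the insurer infers type exactly: low deductible → safe (pays 110), high deductible → risky (pays 41).
  Safe: low deductible gives 110 − 12 = 98; high deductible gives 41 − 8 = 33. No deviation. ✓
  Risky: high deductible gives 41 − 51 = -10; low deductible gives 110 − 15 = 95. Would deviate. ✗
Neither assignment is incentive-compatible.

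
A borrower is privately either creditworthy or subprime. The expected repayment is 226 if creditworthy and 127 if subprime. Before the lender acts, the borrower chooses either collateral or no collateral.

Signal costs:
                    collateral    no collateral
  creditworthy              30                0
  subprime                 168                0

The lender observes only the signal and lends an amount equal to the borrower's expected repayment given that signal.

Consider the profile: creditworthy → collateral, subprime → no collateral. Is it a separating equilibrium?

Under separation the lender infers type exactly: collateral → creditworthy (pays 226), no collateral → subprime (pays 127).
Creditworthy: collateral gives 226 − 30 = 196; no collateral gives 127 − 0 = 127. No deviation. ✓
Subprime: no collateral gives 127 − 0 = 127; collateral gives 226 − 168 = 58. No deviation. ✓
Neither type gains from mimicking the other.

Yes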